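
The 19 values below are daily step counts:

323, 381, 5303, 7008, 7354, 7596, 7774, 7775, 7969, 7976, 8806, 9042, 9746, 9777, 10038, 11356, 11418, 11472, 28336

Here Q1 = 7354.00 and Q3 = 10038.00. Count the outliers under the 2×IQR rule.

IQR = 2684.00; fences at 7354.00 − 5368.00 = 1986.00 and 10038.00 + 5368.00 = 15406.00.
Outside the cutoffs: 323, 381, 28336.

3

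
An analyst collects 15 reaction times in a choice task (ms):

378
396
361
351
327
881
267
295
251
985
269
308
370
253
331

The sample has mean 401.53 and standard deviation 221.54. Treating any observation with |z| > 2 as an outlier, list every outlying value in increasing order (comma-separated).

881, 985

Cutoffs at x̄ ± 2s: 401.53 ± 2·221.54 = [-41.55, 844.61].
881: z = 2.16, |z| > 2 → outlier.
985: z = 2.63, |z| > 2 → outlier.
Every other value lies within [-41.55, 844.61].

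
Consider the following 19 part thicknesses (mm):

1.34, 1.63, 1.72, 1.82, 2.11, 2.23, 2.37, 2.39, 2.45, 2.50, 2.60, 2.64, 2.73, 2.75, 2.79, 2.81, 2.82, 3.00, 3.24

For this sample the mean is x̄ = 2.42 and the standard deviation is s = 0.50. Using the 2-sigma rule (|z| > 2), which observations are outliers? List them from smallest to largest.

Cutoffs at x̄ ± 2s: 2.42 ± 2·0.50 = [1.42, 3.42].
1.34: z = -2.16, |z| > 2 → outlier.
Every other value lies within [1.42, 3.42].

1.34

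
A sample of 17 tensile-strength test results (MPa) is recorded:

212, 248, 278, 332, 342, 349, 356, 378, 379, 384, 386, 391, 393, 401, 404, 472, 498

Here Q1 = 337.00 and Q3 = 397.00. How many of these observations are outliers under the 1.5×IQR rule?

IQR = 60.00; fences at 337.00 − 90.00 = 247.00 and 397.00 + 90.00 = 487.00.
Outside the cutoffs: 212, 498.

2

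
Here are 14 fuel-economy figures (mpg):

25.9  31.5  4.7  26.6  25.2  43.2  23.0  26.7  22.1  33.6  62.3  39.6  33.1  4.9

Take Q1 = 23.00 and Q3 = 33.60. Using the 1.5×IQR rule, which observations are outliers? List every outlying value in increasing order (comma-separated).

4.7, 4.9, 62.3

IQR = Q3 − Q1 = 33.60 − 23.00 = 10.60.
Lower fence = Q1 − 1.5·IQR = 23.00 − 15.90 = 7.10.
Upper fence = Q3 + 1.5·IQR = 33.60 + 15.90 = 49.50.
4.7 < 7.10 → outlier.
4.9 < 7.10 → outlier.
62.3 > 49.50 → outlier.
All remaining values lie within [7.10, 49.50].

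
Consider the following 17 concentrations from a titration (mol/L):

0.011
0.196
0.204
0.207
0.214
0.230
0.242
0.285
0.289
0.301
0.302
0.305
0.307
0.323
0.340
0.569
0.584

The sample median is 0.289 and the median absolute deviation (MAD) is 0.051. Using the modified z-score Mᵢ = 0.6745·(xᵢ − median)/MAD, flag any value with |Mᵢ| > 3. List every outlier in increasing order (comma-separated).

0.011, 0.569, 0.584

|Mᵢ| > 3 ⇔ |xᵢ − 0.289| > 3·0.051/0.6745 = 0.227.
So outliers lie outside [0.062, 0.516].
0.011: M = -3.68 → outlier.
0.569: M = 3.70 → outlier.
0.584: M = 3.90 → outlier.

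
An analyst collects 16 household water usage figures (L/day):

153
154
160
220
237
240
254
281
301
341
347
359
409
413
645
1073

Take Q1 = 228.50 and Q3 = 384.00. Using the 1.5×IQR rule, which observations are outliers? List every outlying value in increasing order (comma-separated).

645, 1073

IQR = Q3 − Q1 = 384.00 − 228.50 = 155.50.
Lower fence = Q1 − 1.5·IQR = 228.50 − 233.25 = -4.75.
Upper fence = Q3 + 1.5·IQR = 384.00 + 233.25 = 617.25.
645 > 617.25 → outlier.
1073 > 617.25 → outlier.
All remaining values lie within [-4.75, 617.25].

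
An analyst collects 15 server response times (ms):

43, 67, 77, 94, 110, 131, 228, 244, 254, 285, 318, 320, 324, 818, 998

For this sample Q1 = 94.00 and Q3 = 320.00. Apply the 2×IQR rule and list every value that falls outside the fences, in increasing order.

IQR = Q3 − Q1 = 320.00 − 94.00 = 226.00.
Lower fence = Q1 − 2·IQR = 94.00 − 452.00 = -358.00.
Upper fence = Q3 + 2·IQR = 320.00 + 452.00 = 772.00.
818 > 772.00 → outlier.
998 > 772.00 → outlier.
All remaining values lie within [-358.00, 772.00].

818, 998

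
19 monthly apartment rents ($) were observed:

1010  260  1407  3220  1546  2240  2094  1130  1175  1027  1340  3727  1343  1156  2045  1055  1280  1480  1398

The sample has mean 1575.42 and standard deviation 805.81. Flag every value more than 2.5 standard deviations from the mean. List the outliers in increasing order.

Cutoffs at x̄ ± 2.5s: 1575.42 ± 2.5·805.81 = [-439.105, 3589.945].
3727: z = 2.67, |z| > 2.5 → outlier.
Every other value lies within [-439.105, 3589.945].

3727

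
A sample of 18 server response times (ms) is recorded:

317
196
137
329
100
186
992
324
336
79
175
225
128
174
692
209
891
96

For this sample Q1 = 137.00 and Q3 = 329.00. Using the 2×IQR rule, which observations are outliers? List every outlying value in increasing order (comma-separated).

IQR = Q3 − Q1 = 329.00 − 137.00 = 192.00.
Lower fence = Q1 − 2·IQR = 137.00 − 384.00 = -247.00.
Upper fence = Q3 + 2·IQR = 329.00 + 384.00 = 713.00.
891 > 713.00 → outlier.
992 > 713.00 → outlier.
All remaining values lie within [-247.00, 713.00].

891, 992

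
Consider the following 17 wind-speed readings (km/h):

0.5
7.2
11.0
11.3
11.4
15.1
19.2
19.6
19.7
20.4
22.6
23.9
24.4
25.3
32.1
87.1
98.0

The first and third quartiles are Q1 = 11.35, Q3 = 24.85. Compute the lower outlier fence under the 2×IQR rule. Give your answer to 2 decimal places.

-15.65

IQR = Q3 − Q1 = 24.85 − 11.35 = 13.50.
Lower fence = Q1 − 2·IQR = 11.35 − 27.00 = -15.65.
Upper fence = Q3 + 2·IQR = 24.85 + 27.00 = 51.85.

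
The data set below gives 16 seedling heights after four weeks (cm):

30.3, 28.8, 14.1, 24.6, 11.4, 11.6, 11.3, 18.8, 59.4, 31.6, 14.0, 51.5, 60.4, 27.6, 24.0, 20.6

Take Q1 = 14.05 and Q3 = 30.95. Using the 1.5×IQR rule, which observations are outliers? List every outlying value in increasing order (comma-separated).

IQR = Q3 − Q1 = 30.95 − 14.05 = 16.90.
Lower fence = Q1 − 1.5·IQR = 14.05 − 25.35 = -11.30.
Upper fence = Q3 + 1.5·IQR = 30.95 + 25.35 = 56.30.
59.4 > 56.30 → outlier.
60.4 > 56.30 → outlier.
All remaining values lie within [-11.30, 56.30].

59.4, 60.4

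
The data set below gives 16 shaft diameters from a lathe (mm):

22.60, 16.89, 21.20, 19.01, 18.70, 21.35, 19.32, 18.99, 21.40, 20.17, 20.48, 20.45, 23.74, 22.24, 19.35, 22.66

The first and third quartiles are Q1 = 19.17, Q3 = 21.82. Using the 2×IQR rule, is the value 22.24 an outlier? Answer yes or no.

IQR = Q3 − Q1 = 21.82 − 19.17 = 2.65.
Lower fence = Q1 − 2·IQR = 19.17 − 5.30 = 13.87.
Upper fence = Q3 + 2·IQR = 21.82 + 5.30 = 27.12.
22.24 lies within [13.87, 27.12].

no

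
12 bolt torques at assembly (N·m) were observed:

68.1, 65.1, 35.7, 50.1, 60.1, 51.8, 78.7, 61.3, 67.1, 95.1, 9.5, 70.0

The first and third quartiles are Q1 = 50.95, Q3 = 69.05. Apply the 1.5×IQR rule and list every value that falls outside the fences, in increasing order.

IQR = Q3 − Q1 = 69.05 − 50.95 = 18.10.
Lower fence = Q1 − 1.5·IQR = 50.95 − 27.15 = 23.80.
Upper fence = Q3 + 1.5·IQR = 69.05 + 27.15 = 96.20.
9.5 < 23.80 → outlier.
All remaining values lie within [23.80, 96.20].

9.5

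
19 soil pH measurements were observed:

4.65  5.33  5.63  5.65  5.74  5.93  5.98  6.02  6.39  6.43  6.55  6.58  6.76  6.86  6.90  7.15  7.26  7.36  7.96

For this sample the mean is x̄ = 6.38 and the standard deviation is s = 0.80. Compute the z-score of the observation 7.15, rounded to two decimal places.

0.96

z = (7.15 − 6.38) / 0.80 = 0.96.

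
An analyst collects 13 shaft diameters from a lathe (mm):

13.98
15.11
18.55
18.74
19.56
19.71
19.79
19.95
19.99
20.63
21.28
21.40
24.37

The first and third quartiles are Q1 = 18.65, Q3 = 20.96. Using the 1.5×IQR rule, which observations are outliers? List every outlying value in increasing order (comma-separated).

IQR = Q3 − Q1 = 20.96 − 18.65 = 2.31.
Lower fence = Q1 − 1.5·IQR = 18.65 − 3.465 = 15.185.
Upper fence = Q3 + 1.5·IQR = 20.96 + 3.465 = 24.425.
13.98 < 15.185 → outlier.
15.11 < 15.185 → outlier.
All remaining values lie within [15.185, 24.425].

13.98, 15.11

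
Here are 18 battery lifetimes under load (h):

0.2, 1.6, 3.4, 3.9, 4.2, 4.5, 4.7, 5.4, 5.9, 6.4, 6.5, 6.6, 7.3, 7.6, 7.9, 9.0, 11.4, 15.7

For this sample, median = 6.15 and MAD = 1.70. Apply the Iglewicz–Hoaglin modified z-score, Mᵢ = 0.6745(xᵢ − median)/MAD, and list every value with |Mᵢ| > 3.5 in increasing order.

15.7

|Mᵢ| > 3.5 ⇔ |xᵢ − 6.15| > 3.5·1.70/0.6745 = 8.82.
So outliers lie outside [-2.67, 14.97].
15.7: M = 3.79 → outlier.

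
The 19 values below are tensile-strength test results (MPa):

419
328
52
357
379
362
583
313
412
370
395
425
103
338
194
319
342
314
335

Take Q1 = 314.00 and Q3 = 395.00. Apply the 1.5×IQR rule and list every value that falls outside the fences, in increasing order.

IQR = Q3 − Q1 = 395.00 − 314.00 = 81.00.
Lower fence = Q1 − 1.5·IQR = 314.00 − 121.50 = 192.50.
Upper fence = Q3 + 1.5·IQR = 395.00 + 121.50 = 516.50.
52 < 192.50 → outlier.
103 < 192.50 → outlier.
583 > 516.50 → outlier.
All remaining values lie within [192.50, 516.50].

52, 103, 583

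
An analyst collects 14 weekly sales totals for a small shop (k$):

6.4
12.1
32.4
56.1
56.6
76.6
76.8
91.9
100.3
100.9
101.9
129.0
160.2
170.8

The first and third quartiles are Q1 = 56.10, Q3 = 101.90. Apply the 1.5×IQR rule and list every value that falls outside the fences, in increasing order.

170.8

IQR = Q3 − Q1 = 101.90 − 56.10 = 45.80.
Lower fence = Q1 − 1.5·IQR = 56.10 − 68.70 = -12.60.
Upper fence = Q3 + 1.5·IQR = 101.90 + 68.70 = 170.60.
170.8 > 170.60 → outlier.
All remaining values lie within [-12.60, 170.60].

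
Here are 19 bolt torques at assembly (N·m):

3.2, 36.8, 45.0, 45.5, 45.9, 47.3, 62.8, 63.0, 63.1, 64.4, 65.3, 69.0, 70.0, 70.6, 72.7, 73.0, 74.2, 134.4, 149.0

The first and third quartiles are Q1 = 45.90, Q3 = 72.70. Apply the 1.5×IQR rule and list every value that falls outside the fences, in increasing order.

3.2, 134.4, 149.0

IQR = Q3 − Q1 = 72.70 − 45.90 = 26.80.
Lower fence = Q1 − 1.5·IQR = 45.90 − 40.20 = 5.70.
Upper fence = Q3 + 1.5·IQR = 72.70 + 40.20 = 112.90.
3.2 < 5.70 → outlier.
134.4 > 112.90 → outlier.
149.0 > 112.90 → outlier.
All remaining values lie within [5.70, 112.90].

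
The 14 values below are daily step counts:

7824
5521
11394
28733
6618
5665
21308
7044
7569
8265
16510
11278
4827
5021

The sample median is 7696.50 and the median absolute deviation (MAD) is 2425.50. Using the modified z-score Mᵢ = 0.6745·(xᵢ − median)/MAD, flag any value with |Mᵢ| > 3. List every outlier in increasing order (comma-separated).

|Mᵢ| > 3 ⇔ |xᵢ − 7696.50| > 3·2425.50/0.6745 = 10787.99.
So outliers lie outside [-3091.49, 18484.49].
21308: M = 3.79 → outlier.
28733: M = 5.85 → outlier.

21308, 28733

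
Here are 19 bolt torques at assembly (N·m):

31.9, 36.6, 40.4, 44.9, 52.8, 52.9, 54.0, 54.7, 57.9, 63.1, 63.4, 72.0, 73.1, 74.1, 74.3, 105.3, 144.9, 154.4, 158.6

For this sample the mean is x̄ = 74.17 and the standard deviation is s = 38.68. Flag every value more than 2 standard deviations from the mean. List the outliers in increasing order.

Cutoffs at x̄ ± 2s: 74.17 ± 2·38.68 = [-3.19, 151.53].
154.4: z = 2.07, |z| > 2 → outlier.
158.6: z = 2.18, |z| > 2 → outlier.
Every other value lies within [-3.19, 151.53].

154.4, 158.6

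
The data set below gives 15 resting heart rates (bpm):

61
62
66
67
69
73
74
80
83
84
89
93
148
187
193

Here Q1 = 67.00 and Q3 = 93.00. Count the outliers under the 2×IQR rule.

IQR = 26.00; fences at 67.00 − 52.00 = 15.00 and 93.00 + 52.00 = 145.00.
Outside the cutoffs: 148, 187, 193.

3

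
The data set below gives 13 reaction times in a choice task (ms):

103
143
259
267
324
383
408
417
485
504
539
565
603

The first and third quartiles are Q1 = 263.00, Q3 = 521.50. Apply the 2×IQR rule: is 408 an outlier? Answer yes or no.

no

IQR = Q3 − Q1 = 521.50 − 263.00 = 258.50.
Lower fence = Q1 − 2·IQR = 263.00 − 517.00 = -254.00.
Upper fence = Q3 + 2·IQR = 521.50 + 517.00 = 1038.50.
408 lies within [-254.00, 1038.50].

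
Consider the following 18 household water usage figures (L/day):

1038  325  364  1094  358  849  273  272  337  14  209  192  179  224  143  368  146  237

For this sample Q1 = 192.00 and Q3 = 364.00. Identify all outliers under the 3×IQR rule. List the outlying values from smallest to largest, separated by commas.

IQR = Q3 − Q1 = 364.00 − 192.00 = 172.00.
Lower fence = Q1 − 3·IQR = 192.00 − 516.00 = -324.00.
Upper fence = Q3 + 3·IQR = 364.00 + 516.00 = 880.00.
1038 > 880.00 → outlier.
1094 > 880.00 → outlier.
All remaining values lie within [-324.00, 880.00].

1038, 1094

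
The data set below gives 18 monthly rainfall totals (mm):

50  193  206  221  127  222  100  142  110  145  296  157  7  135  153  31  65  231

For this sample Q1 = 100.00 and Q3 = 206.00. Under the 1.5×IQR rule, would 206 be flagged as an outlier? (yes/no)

IQR = Q3 − Q1 = 206.00 − 100.00 = 106.00.
Lower fence = Q1 − 1.5·IQR = 100.00 − 159.00 = -59.00.
Upper fence = Q3 + 1.5·IQR = 206.00 + 159.00 = 365.00.
206 lies within [-59.00, 365.00].

no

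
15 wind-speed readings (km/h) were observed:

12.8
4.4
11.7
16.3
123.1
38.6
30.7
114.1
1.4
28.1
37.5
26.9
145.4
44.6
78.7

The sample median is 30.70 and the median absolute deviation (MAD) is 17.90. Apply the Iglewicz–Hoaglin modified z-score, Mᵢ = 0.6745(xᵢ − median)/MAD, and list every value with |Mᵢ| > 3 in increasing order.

114.1, 123.1, 145.4

|Mᵢ| > 3 ⇔ |xᵢ − 30.70| > 3·17.90/0.6745 = 79.61.
So outliers lie outside [-48.91, 110.31].
114.1: M = 3.14 → outlier.
123.1: M = 3.48 → outlier.
145.4: M = 4.32 → outlier.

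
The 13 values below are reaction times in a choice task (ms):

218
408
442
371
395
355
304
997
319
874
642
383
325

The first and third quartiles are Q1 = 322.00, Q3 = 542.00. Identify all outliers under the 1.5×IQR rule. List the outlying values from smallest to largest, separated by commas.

874, 997

IQR = Q3 − Q1 = 542.00 − 322.00 = 220.00.
Lower fence = Q1 − 1.5·IQR = 322.00 − 330.00 = -8.00.
Upper fence = Q3 + 1.5·IQR = 542.00 + 330.00 = 872.00.
874 > 872.00 → outlier.
997 > 872.00 → outlier.
All remaining values lie within [-8.00, 872.00].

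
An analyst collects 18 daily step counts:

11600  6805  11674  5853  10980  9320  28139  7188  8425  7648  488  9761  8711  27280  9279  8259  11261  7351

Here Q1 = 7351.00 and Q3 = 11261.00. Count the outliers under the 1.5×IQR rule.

IQR = 3910.00; fences at 7351.00 − 5865.00 = 1486.00 and 11261.00 + 5865.00 = 17126.00.
Outside the cutoffs: 488, 27280, 28139.

3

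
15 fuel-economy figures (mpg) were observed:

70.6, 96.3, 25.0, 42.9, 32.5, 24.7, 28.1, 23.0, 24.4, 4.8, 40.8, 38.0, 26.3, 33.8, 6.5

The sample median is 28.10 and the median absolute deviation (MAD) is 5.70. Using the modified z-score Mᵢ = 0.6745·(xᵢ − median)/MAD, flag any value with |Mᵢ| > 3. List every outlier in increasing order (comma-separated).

|Mᵢ| > 3 ⇔ |xᵢ − 28.10| > 3·5.70/0.6745 = 25.35.
So outliers lie outside [2.75, 53.45].
70.6: M = 5.03 → outlier.
96.3: M = 8.07 → outlier.

70.6, 96.3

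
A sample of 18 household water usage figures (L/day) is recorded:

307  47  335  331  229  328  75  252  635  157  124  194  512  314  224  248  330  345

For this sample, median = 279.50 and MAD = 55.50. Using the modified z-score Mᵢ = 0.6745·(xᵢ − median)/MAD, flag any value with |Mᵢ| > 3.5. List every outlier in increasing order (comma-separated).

|Mᵢ| > 3.5 ⇔ |xᵢ − 279.50| > 3.5·55.50/0.6745 = 287.99.
So outliers lie outside [-8.49, 567.49].
635: M = 4.32 → outlier.

635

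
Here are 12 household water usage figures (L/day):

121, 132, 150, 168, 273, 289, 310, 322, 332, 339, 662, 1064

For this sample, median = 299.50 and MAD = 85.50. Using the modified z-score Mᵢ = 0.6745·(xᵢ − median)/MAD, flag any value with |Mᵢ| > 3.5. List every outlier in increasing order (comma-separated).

1064

|Mᵢ| > 3.5 ⇔ |xᵢ − 299.50| > 3.5·85.50/0.6745 = 443.66.
So outliers lie outside [-144.16, 743.16].
1064: M = 6.03 → outlier.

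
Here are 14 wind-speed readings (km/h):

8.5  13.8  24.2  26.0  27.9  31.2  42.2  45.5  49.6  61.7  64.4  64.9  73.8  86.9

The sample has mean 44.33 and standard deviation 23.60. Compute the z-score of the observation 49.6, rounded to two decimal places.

z = (49.6 − 44.33) / 23.60 = 0.22.

0.22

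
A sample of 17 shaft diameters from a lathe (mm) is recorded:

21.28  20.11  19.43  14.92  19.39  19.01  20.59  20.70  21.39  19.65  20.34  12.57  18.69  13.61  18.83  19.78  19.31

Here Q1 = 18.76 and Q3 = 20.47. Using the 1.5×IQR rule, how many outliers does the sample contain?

3

IQR = 1.71; fences at 18.76 − 2.565 = 16.195 and 20.47 + 2.565 = 23.035.
Outside the cutoffs: 12.57, 13.61, 14.92.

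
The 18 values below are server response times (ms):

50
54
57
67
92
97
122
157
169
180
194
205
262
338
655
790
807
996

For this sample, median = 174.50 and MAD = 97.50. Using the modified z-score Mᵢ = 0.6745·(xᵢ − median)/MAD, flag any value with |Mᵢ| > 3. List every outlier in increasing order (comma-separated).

655, 790, 807, 996

|Mᵢ| > 3 ⇔ |xᵢ − 174.50| > 3·97.50/0.6745 = 433.65.
So outliers lie outside [-259.15, 608.15].
655: M = 3.32 → outlier.
790: M = 4.26 → outlier.
807: M = 4.38 → outlier.
996: M = 5.68 → outlier.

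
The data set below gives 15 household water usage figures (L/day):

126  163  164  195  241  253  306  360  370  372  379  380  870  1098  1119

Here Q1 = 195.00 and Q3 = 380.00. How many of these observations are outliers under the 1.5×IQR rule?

3

IQR = 185.00; fences at 195.00 − 277.50 = -82.50 and 380.00 + 277.50 = 657.50.
Outside the cutoffs: 870, 1098, 1119.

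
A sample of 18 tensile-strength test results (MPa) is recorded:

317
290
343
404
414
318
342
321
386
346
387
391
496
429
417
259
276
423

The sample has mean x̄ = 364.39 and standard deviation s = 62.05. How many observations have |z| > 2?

Cutoffs: x̄ ± 2s = [240.29, 488.49].
Outside the cutoffs: 496.

1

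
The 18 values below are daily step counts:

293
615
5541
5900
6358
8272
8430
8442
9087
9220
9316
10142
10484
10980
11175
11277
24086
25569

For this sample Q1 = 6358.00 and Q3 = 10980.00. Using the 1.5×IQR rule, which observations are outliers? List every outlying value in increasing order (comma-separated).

IQR = Q3 − Q1 = 10980.00 − 6358.00 = 4622.00.
Lower fence = Q1 − 1.5·IQR = 6358.00 − 6933.00 = -575.00.
Upper fence = Q3 + 1.5·IQR = 10980.00 + 6933.00 = 17913.00.
24086 > 17913.00 → outlier.
25569 > 17913.00 → outlier.
All remaining values lie within [-575.00, 17913.00].

24086, 25569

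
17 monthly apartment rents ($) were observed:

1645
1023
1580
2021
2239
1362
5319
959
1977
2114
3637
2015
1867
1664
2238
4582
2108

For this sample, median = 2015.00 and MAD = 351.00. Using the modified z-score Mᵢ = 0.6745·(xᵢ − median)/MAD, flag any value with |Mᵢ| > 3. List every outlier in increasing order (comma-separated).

|Mᵢ| > 3 ⇔ |xᵢ − 2015.00| > 3·351.00/0.6745 = 1561.16.
So outliers lie outside [453.84, 3576.16].
3637: M = 3.12 → outlier.
4582: M = 4.93 → outlier.
5319: M = 6.35 → outlier.

3637, 4582, 5319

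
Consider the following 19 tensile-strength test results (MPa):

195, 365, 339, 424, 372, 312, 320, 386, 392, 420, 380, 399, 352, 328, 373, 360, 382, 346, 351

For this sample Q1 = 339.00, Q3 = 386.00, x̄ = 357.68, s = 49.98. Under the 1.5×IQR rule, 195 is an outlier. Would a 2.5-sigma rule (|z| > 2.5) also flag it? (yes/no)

yes

z = (195 − 357.68) / 49.98 = -3.25.
|z| = 3.25 > 2.5.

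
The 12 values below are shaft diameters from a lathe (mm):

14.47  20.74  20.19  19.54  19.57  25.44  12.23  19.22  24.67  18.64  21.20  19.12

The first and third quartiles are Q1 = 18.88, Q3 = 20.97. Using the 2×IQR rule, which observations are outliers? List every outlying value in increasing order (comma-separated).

12.23, 14.47, 25.44

IQR = Q3 − Q1 = 20.97 − 18.88 = 2.09.
Lower fence = Q1 − 2·IQR = 18.88 − 4.18 = 14.70.
Upper fence = Q3 + 2·IQR = 20.97 + 4.18 = 25.15.
12.23 < 14.70 → outlier.
14.47 < 14.70 → outlier.
25.44 > 25.15 → outlier.
All remaining values lie within [14.70, 25.15].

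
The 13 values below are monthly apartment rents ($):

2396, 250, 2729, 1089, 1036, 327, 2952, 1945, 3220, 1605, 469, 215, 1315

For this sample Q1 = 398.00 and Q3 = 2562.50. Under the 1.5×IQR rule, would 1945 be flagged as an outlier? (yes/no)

IQR = Q3 − Q1 = 2562.50 − 398.00 = 2164.50.
Lower fence = Q1 − 1.5·IQR = 398.00 − 3246.75 = -2848.75.
Upper fence = Q3 + 1.5·IQR = 2562.50 + 3246.75 = 5809.25.
1945 lies within [-2848.75, 5809.25].

no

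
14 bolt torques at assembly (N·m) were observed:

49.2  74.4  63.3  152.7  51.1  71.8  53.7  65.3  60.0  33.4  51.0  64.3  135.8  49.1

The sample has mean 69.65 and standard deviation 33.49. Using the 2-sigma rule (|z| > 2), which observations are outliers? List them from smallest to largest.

152.7

Cutoffs at x̄ ± 2s: 69.65 ± 2·33.49 = [2.67, 136.63].
152.7: z = 2.48, |z| > 2 → outlier.
Every other value lies within [2.67, 136.63].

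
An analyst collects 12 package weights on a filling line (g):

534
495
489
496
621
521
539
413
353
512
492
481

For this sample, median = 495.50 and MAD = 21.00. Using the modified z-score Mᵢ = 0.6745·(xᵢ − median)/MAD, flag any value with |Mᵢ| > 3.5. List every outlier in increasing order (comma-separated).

353, 621

|Mᵢ| > 3.5 ⇔ |xᵢ − 495.50| > 3.5·21.00/0.6745 = 108.97.
So outliers lie outside [386.53, 604.47].
353: M = -4.58 → outlier.
621: M = 4.03 → outlier.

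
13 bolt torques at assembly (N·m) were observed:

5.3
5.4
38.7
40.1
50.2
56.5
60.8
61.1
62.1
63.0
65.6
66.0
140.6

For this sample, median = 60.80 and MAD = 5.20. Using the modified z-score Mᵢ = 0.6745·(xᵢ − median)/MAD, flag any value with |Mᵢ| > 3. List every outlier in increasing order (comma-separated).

|Mᵢ| > 3 ⇔ |xᵢ − 60.80| > 3·5.20/0.6745 = 23.13.
So outliers lie outside [37.67, 83.93].
5.3: M = -7.20 → outlier.
5.4: M = -7.19 → outlier.
140.6: M = 10.35 → outlier.

5.3, 5.4, 140.6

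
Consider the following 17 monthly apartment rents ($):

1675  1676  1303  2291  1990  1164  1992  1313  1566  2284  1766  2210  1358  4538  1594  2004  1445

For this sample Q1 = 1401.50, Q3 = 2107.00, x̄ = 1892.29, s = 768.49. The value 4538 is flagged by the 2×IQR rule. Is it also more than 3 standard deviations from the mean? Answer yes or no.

yes

z = (4538 − 1892.29) / 768.49 = 3.44.
|z| = 3.44 > 3.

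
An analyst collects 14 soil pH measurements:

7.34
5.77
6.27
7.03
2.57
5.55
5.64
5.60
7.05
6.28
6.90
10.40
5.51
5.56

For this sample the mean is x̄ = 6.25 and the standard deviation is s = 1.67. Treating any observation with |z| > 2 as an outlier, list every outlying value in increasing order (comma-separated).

2.57, 10.40

Cutoffs at x̄ ± 2s: 6.25 ± 2·1.67 = [2.91, 9.59].
2.57: z = -2.20, |z| > 2 → outlier.
10.40: z = 2.49, |z| > 2 → outlier.
Every other value lies within [2.91, 9.59].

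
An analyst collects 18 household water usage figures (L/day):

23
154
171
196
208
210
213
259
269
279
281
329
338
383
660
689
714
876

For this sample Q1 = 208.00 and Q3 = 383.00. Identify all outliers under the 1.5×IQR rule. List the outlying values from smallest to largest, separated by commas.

660, 689, 714, 876

IQR = Q3 − Q1 = 383.00 − 208.00 = 175.00.
Lower fence = Q1 − 1.5·IQR = 208.00 − 262.50 = -54.50.
Upper fence = Q3 + 1.5·IQR = 383.00 + 262.50 = 645.50.
660 > 645.50 → outlier.
689 > 645.50 → outlier.
714 > 645.50 → outlier.
876 > 645.50 → outlier.
All remaining values lie within [-54.50, 645.50].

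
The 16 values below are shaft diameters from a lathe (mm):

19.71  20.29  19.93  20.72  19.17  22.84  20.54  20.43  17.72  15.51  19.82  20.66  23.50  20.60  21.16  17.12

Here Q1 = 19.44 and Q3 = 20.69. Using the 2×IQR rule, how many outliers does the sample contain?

2

IQR = 1.25; fences at 19.44 − 2.50 = 16.94 and 20.69 + 2.50 = 23.19.
Outside the cutoffs: 15.51, 23.50.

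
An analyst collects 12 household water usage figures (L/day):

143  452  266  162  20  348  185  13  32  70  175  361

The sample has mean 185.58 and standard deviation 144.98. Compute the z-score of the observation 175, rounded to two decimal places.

-0.07

z = (175 − 185.58) / 144.98 = -0.07.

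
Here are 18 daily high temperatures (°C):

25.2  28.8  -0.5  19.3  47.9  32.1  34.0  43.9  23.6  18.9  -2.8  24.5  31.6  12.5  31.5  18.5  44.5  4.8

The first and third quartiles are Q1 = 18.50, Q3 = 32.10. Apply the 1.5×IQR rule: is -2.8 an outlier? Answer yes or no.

yes

IQR = Q3 − Q1 = 32.10 − 18.50 = 13.60.
Lower fence = Q1 − 1.5·IQR = 18.50 − 20.40 = -1.90.
Upper fence = Q3 + 1.5·IQR = 32.10 + 20.40 = 52.50.
-2.8 lies below the lower fence.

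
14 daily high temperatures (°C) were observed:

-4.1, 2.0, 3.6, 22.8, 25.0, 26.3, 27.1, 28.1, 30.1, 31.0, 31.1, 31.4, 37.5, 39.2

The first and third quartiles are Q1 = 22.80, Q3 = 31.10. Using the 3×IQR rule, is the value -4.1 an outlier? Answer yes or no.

IQR = Q3 − Q1 = 31.10 − 22.80 = 8.30.
Lower fence = Q1 − 3·IQR = 22.80 − 24.90 = -2.10.
Upper fence = Q3 + 3·IQR = 31.10 + 24.90 = 56.00.
-4.1 lies below the lower fence.

yes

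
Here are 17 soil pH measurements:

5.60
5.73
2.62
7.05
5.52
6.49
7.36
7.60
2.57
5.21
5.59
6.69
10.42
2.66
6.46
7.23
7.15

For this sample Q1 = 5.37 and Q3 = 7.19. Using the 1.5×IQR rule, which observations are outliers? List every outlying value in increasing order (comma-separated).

IQR = Q3 − Q1 = 7.19 − 5.37 = 1.82.
Lower fence = Q1 − 1.5·IQR = 5.37 − 2.73 = 2.64.
Upper fence = Q3 + 1.5·IQR = 7.19 + 2.73 = 9.92.
2.57 < 2.64 → outlier.
2.62 < 2.64 → outlier.
10.42 > 9.92 → outlier.
All remaining values lie within [2.64, 9.92].

2.57, 2.62, 10.42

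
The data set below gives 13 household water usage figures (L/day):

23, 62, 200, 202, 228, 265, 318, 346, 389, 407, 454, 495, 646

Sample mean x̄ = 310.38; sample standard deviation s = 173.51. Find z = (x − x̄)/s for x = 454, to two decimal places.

z = (454 − 310.38) / 173.51 = 0.83.

0.83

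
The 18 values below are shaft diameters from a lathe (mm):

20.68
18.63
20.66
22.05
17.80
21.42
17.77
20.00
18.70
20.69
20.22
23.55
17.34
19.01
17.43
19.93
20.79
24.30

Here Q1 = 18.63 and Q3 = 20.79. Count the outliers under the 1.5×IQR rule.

IQR = 2.16; fences at 18.63 − 3.24 = 15.39 and 20.79 + 3.24 = 24.03.
Outside the cutoffs: 24.30.

1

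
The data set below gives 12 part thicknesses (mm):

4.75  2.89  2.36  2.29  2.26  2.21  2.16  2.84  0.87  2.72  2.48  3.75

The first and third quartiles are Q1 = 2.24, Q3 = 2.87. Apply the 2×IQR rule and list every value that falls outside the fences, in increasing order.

0.87, 4.75

IQR = Q3 − Q1 = 2.87 − 2.24 = 0.63.
Lower fence = Q1 − 2·IQR = 2.24 − 1.26 = 0.98.
Upper fence = Q3 + 2·IQR = 2.87 + 1.26 = 4.13.
0.87 < 0.98 → outlier.
4.75 > 4.13 → outlier.
All remaining values lie within [0.98, 4.13].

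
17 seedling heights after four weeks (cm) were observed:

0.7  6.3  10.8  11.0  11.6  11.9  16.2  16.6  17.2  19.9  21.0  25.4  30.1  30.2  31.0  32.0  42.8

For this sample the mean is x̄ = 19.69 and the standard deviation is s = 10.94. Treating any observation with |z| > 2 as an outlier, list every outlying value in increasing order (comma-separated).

Cutoffs at x̄ ± 2s: 19.69 ± 2·10.94 = [-2.19, 41.57].
42.8: z = 2.11, |z| > 2 → outlier.
Every other value lies within [-2.19, 41.57].

42.8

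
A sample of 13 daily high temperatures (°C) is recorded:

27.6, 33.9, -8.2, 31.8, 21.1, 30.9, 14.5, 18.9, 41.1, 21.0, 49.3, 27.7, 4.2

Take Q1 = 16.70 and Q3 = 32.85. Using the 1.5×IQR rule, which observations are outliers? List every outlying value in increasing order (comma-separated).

-8.2

IQR = Q3 − Q1 = 32.85 − 16.70 = 16.15.
Lower fence = Q1 − 1.5·IQR = 16.70 − 24.225 = -7.525.
Upper fence = Q3 + 1.5·IQR = 32.85 + 24.225 = 57.075.
-8.2 < -7.525 → outlier.
All remaining values lie within [-7.525, 57.075].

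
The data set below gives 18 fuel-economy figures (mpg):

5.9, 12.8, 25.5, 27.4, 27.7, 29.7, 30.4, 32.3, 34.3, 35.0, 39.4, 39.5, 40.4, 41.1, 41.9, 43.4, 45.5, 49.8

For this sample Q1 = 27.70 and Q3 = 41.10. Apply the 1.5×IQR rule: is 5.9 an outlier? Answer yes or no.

yes

IQR = Q3 − Q1 = 41.10 − 27.70 = 13.40.
Lower fence = Q1 − 1.5·IQR = 27.70 − 20.10 = 7.60.
Upper fence = Q3 + 1.5·IQR = 41.10 + 20.10 = 61.20.
5.9 lies below the lower fence.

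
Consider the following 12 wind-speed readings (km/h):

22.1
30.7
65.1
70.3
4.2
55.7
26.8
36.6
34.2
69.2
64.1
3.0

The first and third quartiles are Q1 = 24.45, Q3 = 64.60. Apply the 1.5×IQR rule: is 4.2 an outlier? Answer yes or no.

no

IQR = Q3 − Q1 = 64.60 − 24.45 = 40.15.
Lower fence = Q1 − 1.5·IQR = 24.45 − 60.225 = -35.775.
Upper fence = Q3 + 1.5·IQR = 64.60 + 60.225 = 124.825.
4.2 lies within [-35.775, 124.825].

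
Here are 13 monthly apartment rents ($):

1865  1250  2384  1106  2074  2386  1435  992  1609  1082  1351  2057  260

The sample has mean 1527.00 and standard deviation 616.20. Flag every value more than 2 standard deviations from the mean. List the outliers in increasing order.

Cutoffs at x̄ ± 2s: 1527.00 ± 2·616.20 = [294.60, 2759.40].
260: z = -2.06, |z| > 2 → outlier.
Every other value lies within [294.60, 2759.40].

260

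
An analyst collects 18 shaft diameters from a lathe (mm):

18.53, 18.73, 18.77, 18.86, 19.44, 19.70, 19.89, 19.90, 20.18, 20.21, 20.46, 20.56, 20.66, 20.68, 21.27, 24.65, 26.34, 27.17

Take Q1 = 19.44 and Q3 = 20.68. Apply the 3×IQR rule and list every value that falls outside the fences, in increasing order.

24.65, 26.34, 27.17

IQR = Q3 − Q1 = 20.68 − 19.44 = 1.24.
Lower fence = Q1 − 3·IQR = 19.44 − 3.72 = 15.72.
Upper fence = Q3 + 3·IQR = 20.68 + 3.72 = 24.40.
24.65 > 24.40 → outlier.
26.34 > 24.40 → outlier.
27.17 > 24.40 → outlier.
All remaining values lie within [15.72, 24.40].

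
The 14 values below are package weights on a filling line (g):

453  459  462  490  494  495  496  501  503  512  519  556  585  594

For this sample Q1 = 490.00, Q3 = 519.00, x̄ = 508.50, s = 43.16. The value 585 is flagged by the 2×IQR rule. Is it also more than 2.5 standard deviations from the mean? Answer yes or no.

no

z = (585 − 508.50) / 43.16 = 1.77.
|z| = 1.77 ≤ 2.5.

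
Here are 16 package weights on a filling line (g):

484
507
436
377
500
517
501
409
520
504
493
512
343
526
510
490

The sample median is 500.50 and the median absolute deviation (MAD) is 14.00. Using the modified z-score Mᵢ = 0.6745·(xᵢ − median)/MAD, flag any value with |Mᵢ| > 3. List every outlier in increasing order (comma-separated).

|Mᵢ| > 3 ⇔ |xᵢ − 500.50| > 3·14.00/0.6745 = 62.27.
So outliers lie outside [438.23, 562.77].
343: M = -7.59 → outlier.
377: M = -5.95 → outlier.
409: M = -4.41 → outlier.
436: M = -3.11 → outlier.

343, 377, 409, 436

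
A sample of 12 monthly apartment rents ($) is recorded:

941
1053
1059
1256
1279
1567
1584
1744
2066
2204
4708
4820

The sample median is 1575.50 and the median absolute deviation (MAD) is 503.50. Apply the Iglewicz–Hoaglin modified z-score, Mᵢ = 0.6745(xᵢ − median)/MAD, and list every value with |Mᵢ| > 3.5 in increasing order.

|Mᵢ| > 3.5 ⇔ |xᵢ − 1575.50| > 3.5·503.50/0.6745 = 2612.68.
So outliers lie outside [-1037.18, 4188.18].
4708: M = 4.20 → outlier.
4820: M = 4.35 → outlier.

4708, 4820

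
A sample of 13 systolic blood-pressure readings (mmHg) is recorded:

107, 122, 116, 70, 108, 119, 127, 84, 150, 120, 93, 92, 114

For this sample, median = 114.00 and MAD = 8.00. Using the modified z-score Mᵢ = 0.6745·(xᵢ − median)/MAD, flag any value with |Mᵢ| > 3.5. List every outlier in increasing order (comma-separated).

70

|Mᵢ| > 3.5 ⇔ |xᵢ − 114.00| > 3.5·8.00/0.6745 = 41.51.
So outliers lie outside [72.49, 155.51].
70: M = -3.71 → outlier.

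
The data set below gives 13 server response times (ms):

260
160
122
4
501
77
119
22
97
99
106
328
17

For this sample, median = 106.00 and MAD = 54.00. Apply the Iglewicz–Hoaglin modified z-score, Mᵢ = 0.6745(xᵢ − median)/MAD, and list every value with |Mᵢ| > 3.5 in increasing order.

|Mᵢ| > 3.5 ⇔ |xᵢ − 106.00| > 3.5·54.00/0.6745 = 280.21.
So outliers lie outside [-174.21, 386.21].
501: M = 4.93 → outlier.

501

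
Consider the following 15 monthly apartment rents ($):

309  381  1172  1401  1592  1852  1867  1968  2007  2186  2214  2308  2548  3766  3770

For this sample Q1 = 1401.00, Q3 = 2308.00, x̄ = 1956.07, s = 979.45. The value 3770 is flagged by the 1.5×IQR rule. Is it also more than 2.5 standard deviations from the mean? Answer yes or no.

no

z = (3770 − 1956.07) / 979.45 = 1.85.
|z| = 1.85 ≤ 2.5.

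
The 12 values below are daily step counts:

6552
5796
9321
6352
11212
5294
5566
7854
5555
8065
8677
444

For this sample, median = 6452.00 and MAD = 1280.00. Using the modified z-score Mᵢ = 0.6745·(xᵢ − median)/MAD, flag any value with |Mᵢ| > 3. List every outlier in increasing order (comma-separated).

444

|Mᵢ| > 3 ⇔ |xᵢ − 6452.00| > 3·1280.00/0.6745 = 5693.11.
So outliers lie outside [758.89, 12145.11].
444: M = -3.17 → outlier.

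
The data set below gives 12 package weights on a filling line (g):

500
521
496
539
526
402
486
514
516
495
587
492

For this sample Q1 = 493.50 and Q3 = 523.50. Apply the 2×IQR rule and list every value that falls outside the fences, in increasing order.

402, 587

IQR = Q3 − Q1 = 523.50 − 493.50 = 30.00.
Lower fence = Q1 − 2·IQR = 493.50 − 60.00 = 433.50.
Upper fence = Q3 + 2·IQR = 523.50 + 60.00 = 583.50.
402 < 433.50 → outlier.
587 > 583.50 → outlier.
All remaining values lie within [433.50, 583.50].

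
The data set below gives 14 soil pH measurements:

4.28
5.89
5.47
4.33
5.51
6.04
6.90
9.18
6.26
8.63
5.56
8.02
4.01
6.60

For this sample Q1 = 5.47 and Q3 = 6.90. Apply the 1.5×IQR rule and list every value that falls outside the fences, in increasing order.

IQR = Q3 − Q1 = 6.90 − 5.47 = 1.43.
Lower fence = Q1 − 1.5·IQR = 5.47 − 2.145 = 3.325.
Upper fence = Q3 + 1.5·IQR = 6.90 + 2.145 = 9.045.
9.18 > 9.045 → outlier.
All remaining values lie within [3.325, 9.045].

9.18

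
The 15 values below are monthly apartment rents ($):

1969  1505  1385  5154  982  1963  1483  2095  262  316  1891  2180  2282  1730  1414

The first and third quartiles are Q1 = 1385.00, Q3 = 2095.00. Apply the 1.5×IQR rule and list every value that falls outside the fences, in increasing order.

IQR = Q3 − Q1 = 2095.00 − 1385.00 = 710.00.
Lower fence = Q1 − 1.5·IQR = 1385.00 − 1065.00 = 320.00.
Upper fence = Q3 + 1.5·IQR = 2095.00 + 1065.00 = 3160.00.
262 < 320.00 → outlier.
316 < 320.00 → outlier.
5154 > 3160.00 → outlier.
All remaining values lie within [320.00, 3160.00].

262, 316, 5154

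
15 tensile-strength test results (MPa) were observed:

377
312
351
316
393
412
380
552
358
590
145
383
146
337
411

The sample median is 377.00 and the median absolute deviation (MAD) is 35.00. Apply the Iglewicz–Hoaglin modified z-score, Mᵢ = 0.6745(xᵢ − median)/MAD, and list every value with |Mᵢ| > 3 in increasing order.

145, 146, 552, 590

|Mᵢ| > 3 ⇔ |xᵢ − 377.00| > 3·35.00/0.6745 = 155.67.
So outliers lie outside [221.33, 532.67].
145: M = -4.47 → outlier.
146: M = -4.45 → outlier.
552: M = 3.37 → outlier.
590: M = 4.10 → outlier.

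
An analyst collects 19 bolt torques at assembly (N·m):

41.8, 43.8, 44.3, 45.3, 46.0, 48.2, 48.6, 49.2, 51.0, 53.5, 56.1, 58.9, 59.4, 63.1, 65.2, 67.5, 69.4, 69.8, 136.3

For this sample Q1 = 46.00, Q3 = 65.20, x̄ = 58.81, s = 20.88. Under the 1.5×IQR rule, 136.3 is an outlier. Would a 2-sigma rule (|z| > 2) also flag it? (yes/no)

z = (136.3 − 58.81) / 20.88 = 3.71.
|z| = 3.71 > 2.

yes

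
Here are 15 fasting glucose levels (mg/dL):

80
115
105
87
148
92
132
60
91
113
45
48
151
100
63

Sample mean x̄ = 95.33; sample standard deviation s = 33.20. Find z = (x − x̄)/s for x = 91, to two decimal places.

z = (91 − 95.33) / 33.20 = -0.13.

-0.13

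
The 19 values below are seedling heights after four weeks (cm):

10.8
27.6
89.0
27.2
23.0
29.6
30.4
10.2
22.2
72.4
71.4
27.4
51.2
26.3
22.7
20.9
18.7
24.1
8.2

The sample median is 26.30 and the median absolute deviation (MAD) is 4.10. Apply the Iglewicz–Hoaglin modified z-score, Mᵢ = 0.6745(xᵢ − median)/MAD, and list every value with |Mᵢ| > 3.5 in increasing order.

|Mᵢ| > 3.5 ⇔ |xᵢ − 26.30| > 3.5·4.10/0.6745 = 21.28.
So outliers lie outside [5.02, 47.58].
51.2: M = 4.10 → outlier.
71.4: M = 7.42 → outlier.
72.4: M = 7.58 → outlier.
89.0: M = 10.31 → outlier.

51.2, 71.4, 72.4, 89.0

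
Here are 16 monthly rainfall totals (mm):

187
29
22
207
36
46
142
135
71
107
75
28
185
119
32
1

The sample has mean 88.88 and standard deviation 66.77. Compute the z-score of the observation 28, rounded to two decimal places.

-0.91

z = (28 − 88.88) / 66.77 = -0.91.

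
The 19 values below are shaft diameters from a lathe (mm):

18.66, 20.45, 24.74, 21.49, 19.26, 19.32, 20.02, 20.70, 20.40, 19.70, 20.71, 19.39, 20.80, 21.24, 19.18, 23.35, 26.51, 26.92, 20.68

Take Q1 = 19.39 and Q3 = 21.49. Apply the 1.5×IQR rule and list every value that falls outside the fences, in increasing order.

IQR = Q3 − Q1 = 21.49 − 19.39 = 2.10.
Lower fence = Q1 − 1.5·IQR = 19.39 − 3.15 = 16.24.
Upper fence = Q3 + 1.5·IQR = 21.49 + 3.15 = 24.64.
24.74 > 24.64 → outlier.
26.51 > 24.64 → outlier.
26.92 > 24.64 → outlier.
All remaining values lie within [16.24, 24.64].

24.74, 26.51, 26.92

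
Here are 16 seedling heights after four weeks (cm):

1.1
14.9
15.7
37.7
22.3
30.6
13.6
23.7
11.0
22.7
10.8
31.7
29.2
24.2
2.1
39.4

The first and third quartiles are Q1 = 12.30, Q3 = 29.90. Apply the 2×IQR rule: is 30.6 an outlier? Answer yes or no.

no

IQR = Q3 − Q1 = 29.90 − 12.30 = 17.60.
Lower fence = Q1 − 2·IQR = 12.30 − 35.20 = -22.90.
Upper fence = Q3 + 2·IQR = 29.90 + 35.20 = 65.10.
30.6 lies within [-22.90, 65.10].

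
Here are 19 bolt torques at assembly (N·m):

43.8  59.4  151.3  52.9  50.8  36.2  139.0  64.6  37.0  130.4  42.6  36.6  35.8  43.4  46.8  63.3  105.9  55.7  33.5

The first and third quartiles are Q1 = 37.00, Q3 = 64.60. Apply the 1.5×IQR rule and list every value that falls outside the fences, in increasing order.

130.4, 139.0, 151.3

IQR = Q3 − Q1 = 64.60 − 37.00 = 27.60.
Lower fence = Q1 − 1.5·IQR = 37.00 − 41.40 = -4.40.
Upper fence = Q3 + 1.5·IQR = 64.60 + 41.40 = 106.00.
130.4 > 106.00 → outlier.
139.0 > 106.00 → outlier.
151.3 > 106.00 → outlier.
All remaining values lie within [-4.40, 106.00].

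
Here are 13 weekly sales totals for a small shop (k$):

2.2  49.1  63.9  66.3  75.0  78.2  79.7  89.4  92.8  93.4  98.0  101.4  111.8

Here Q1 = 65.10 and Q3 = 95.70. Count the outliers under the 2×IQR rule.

IQR = 30.60; fences at 65.10 − 61.20 = 3.90 and 95.70 + 61.20 = 156.90.
Outside the cutoffs: 2.2.

1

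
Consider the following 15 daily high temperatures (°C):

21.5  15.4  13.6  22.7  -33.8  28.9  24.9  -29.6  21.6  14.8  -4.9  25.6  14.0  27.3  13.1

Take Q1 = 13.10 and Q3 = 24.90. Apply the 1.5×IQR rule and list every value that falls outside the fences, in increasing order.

IQR = Q3 − Q1 = 24.90 − 13.10 = 11.80.
Lower fence = Q1 − 1.5·IQR = 13.10 − 17.70 = -4.60.
Upper fence = Q3 + 1.5·IQR = 24.90 + 17.70 = 42.60.
-33.8 < -4.60 → outlier.
-29.6 < -4.60 → outlier.
-4.9 < -4.60 → outlier.
All remaining values lie within [-4.60, 42.60].

-33.8, -29.6, -4.9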